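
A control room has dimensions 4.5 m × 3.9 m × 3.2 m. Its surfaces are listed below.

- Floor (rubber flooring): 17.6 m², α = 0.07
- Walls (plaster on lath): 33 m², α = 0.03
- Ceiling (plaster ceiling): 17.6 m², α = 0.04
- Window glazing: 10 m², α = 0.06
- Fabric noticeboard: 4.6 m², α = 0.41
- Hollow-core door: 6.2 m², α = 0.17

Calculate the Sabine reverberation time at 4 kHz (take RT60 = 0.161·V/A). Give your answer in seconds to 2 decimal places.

Total absorption A = 17.6×0.07 + 33×0.03 + 17.6×0.04 + 10×0.06 + 4.6×0.41 + 6.2×0.17
  = 1.232 + 0.990 + 0.704 + 0.600 + 1.886 + 1.054 = 6.466 m² sabins.
Room volume: 56.16 m³.
T = 0.161 V/A = 0.161·56.16/6.466 = 1.40 s.

1.40 sec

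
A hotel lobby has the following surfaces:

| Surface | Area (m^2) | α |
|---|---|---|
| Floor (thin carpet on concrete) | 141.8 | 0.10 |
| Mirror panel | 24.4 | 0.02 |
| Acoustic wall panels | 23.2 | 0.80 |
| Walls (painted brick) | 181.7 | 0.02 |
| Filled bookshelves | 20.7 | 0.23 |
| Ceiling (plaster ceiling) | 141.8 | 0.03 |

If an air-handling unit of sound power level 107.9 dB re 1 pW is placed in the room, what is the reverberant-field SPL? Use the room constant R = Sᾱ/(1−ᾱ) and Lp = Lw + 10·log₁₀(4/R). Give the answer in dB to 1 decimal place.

Σ(Sᵢαᵢ) = 141.8·0.10 + 24.4·0.02 + 23.2·0.80 + 181.7·0.02 + 20.7·0.23 + 141.8·0.03 = 45.877; total area S = 533.6 m^2.
ᾱ = 45.877/533.6 = 0.0860; R = Sᾱ/(1−ᾱ) = 45.877/(1−0.0860) = 50.194 m^2.
Lp = Lw + 10 log₁₀(4/R) = 107.9 -10.99 = 96.9 dB.

96.9 dB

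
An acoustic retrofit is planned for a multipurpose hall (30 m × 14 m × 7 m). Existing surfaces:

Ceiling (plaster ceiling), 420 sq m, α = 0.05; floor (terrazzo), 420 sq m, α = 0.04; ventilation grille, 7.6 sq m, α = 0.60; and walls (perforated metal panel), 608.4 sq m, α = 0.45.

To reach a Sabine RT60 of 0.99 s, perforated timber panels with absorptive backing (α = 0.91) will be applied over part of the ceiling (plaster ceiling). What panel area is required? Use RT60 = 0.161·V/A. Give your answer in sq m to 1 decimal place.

188.4

Summing Sᵢαᵢ: 21.000 + 16.800 + 4.560 + 273.780 → A₁ = 316.140 sabins.
Required A₂ = 0.161·2940/0.99 = 478.121 sabins.
Absorption to add: 478.121 − 316.140 = 161.981 sabins.
Net gain per sq m: Δα = 0.91 − 0.05 = 0.86.
Area = ΔA/Δα = 161.981/0.86 = 188.4 sq m.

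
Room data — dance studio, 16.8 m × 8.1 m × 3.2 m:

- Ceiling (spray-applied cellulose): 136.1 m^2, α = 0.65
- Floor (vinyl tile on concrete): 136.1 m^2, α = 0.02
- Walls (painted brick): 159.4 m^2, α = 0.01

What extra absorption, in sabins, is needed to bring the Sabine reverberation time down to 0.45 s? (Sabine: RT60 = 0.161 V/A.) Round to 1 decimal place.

63.0 sabins

Equivalent absorption area: A₁ = 136.1*0.65 + 136.1*0.02 + 159.4*0.01 = 92.781 m^2.
Target A₂ = 0.161·435.456/0.45 = 155.796 sabins (V = 435.456 m³).
Shortfall: 155.796 − 92.781 = 63.0 sabins.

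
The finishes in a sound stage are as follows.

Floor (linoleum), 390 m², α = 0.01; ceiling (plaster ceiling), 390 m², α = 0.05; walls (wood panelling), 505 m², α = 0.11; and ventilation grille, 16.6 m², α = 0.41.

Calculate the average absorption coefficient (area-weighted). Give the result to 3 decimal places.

Total surface area S = 1301.6 m².
Σ(Sᵢαᵢ) = 390×0.01 + 390×0.05 + 505×0.11 + 16.6×0.41 = 85.756.
ᾱ = 85.756 / 1301.6 = 0.066.

0.066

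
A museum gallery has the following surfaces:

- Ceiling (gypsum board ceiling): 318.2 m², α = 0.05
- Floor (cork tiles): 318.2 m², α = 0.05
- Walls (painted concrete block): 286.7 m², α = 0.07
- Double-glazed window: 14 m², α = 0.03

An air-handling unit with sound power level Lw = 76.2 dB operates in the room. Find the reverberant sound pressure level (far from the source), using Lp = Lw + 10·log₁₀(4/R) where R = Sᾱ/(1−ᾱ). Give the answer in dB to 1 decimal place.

64.8 dB

A = 52.309 sabins; S = 937.1 m².
ᾱ = 52.309/937.1 = 0.0558; R = Sᾱ/(1−ᾱ) = 52.309/(1−0.0558) = 55.400 m².
Lp = 76.2 + 10·log₁₀(4/55.400) = 76.2 + (-11.41) = 64.8 dB.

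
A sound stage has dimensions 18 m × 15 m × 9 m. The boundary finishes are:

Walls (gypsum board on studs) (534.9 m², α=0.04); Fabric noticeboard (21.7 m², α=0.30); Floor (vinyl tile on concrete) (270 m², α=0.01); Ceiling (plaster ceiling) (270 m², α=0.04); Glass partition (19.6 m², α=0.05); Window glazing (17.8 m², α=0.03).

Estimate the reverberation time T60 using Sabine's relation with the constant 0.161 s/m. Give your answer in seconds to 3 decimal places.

9.115 sec

Equivalent absorption area: A = 534.9×0.04 + 21.7×0.30 + 270×0.01 + 270×0.04 + 19.6×0.05 + 17.8×0.03 = 42.920 m².
Room volume: 2430 m³.
T = 0.161 V/A = 0.161·2430/42.920 = 9.115 s.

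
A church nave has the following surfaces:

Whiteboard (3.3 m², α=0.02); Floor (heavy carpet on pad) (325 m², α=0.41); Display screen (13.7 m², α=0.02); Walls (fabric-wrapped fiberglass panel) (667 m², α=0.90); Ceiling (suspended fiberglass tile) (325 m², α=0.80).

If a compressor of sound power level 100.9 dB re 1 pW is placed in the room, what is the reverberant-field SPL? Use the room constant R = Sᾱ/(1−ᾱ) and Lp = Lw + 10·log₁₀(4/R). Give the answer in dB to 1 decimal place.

A = 993.890 sabins; S = 1334.0 m².
ᾱ = 0.7450, so room constant R = A/(1−ᾱ) = 3897.608 m².
Lp = Lw + 10 log₁₀(4/R) = 100.9 -29.89 = 71.0 dB.

71.0 dB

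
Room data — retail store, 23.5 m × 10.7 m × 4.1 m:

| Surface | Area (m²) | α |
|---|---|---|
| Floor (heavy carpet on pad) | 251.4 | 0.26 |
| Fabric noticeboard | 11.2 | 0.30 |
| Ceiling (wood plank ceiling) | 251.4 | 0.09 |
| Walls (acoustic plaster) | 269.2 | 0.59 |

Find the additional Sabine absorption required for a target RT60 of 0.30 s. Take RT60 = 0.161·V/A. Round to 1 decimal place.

Summing Sᵢαᵢ: 65.364 + 3.360 + 22.626 + 158.828 → A₁ = 250.178 sabins.
For T = 0.30 s, need A₂ = 0.161·V/T = 0.161·1030.945/0.30 = 553.274 sabins.
ΔA = A₂ − A₁ = 553.274 − 250.178 = 303.1 sabins.

303.1 sabins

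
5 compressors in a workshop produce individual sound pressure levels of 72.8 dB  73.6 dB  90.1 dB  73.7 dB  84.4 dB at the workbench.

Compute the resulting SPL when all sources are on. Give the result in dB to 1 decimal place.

Σ 10^(Lᵢ/10) = 1.364e+09.
Back to dB: 10·log₁₀ Σ = 91.3 dB.

91.3 dB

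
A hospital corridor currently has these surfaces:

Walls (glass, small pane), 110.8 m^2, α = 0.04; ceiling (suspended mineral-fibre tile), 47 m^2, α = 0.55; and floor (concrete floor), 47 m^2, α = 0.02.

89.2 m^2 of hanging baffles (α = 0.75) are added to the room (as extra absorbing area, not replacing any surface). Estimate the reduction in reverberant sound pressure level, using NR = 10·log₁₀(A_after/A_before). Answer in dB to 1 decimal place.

Summing Sᵢαᵢ: 4.432 + 25.850 + 0.940 → A_before = 31.222 sabins.
Added absorption = 89.2 × 0.75 = 66.900 sabins.
New total A_after = 98.122 sabins.
NR = 10·log₁₀(98.122/31.222) = 5.0 dB.

5.0 dB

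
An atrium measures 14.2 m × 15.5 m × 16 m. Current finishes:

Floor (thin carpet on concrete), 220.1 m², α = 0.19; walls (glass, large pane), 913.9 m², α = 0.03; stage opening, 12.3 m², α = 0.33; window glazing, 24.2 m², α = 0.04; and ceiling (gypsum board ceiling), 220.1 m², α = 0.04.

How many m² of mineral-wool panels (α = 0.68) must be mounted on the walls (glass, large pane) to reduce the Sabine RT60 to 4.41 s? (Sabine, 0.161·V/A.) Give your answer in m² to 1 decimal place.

Equivalent absorption area: A₁ = 220.1*0.19 + 913.9*0.03 + 12.3*0.33 + 24.2*0.04 + 220.1*0.04 = 83.067 m².
Required A₂ = 0.161·3521.6/4.41 = 128.566 sabins.
ΔA needed = 128.566 − 83.067 = 45.499 sabins.
Each m² of panel replacing the walls (glass, large pane) adds (0.68 − 0.03) = 0.65 sabins.
Panel area = 45.499 / 0.65 = 70.0 m².

70.0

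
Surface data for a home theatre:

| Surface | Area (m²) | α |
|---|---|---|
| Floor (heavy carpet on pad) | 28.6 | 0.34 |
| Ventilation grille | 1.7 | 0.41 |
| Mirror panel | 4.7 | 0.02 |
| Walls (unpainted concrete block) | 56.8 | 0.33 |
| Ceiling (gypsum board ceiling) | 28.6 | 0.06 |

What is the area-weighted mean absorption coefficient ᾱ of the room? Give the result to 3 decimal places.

0.257

Total surface area S = 120.4 m².
Weighted sum Σ Sα = 30.975.
ᾱ = A/S = 0.257.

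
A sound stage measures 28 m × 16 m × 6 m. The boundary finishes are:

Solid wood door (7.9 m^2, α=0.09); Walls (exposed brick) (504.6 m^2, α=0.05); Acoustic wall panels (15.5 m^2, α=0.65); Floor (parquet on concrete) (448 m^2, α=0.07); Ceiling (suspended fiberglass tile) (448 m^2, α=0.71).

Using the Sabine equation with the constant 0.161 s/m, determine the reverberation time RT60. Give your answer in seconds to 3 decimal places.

Total absorption A = 7.9×0.09 + 504.6×0.05 + 15.5×0.65 + 448×0.07 + 448×0.71
  = 0.711 + 25.230 + 10.075 + 31.360 + 318.080 = 385.456 m^2 sabins.
V = 28·16·6 = 2688 m³.
T = 0.161 V/A = 0.161·2688/385.456 = 1.123 s.

1.123 s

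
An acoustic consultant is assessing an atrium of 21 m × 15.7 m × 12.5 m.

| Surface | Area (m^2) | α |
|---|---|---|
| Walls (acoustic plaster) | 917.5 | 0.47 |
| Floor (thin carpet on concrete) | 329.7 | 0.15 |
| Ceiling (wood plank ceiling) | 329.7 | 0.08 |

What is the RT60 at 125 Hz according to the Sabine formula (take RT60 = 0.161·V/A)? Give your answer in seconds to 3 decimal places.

1.309 s

A = Σ Sᵢαᵢ = 917.5*0.47 + 329.7*0.15 + 329.7*0.08 = 507.056 sabins.
V = 21·15.7·12.5 = 4121.25 m³.
RT60 = 0.161 · V / A = 0.161 × 4121.25 / 507.056 = 1.309 s.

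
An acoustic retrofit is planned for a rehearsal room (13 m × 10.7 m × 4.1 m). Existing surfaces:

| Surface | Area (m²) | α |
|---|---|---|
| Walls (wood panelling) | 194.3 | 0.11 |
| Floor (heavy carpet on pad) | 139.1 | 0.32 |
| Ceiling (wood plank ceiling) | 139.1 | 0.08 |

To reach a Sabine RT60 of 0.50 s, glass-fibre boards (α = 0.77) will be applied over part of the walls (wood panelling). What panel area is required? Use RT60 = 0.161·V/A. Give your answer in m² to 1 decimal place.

Equivalent absorption area: A₁ = 194.3*0.11 + 139.1*0.32 + 139.1*0.08 = 77.013 m².
Required A₂ = 0.161·570.31/0.50 = 183.640 sabins.
Absorption to add: 183.640 − 77.013 = 106.627 sabins.
Net gain per m²: Δα = 0.77 − 0.11 = 0.66.
Area = ΔA/Δα = 106.627/0.66 = 161.6 m².

161.6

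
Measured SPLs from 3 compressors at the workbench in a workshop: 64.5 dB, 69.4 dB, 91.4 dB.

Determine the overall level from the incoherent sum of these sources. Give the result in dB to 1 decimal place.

Sum in the linear (power) domain: Σ 10^(Lᵢ/10) = 10^(64.5/10) + 10^(69.4/10) + 10^(91.4/10) = 1.392e+09.
Combined level = 10 log₁₀(1.392e+09) = 91.4 dB.

91.4 dB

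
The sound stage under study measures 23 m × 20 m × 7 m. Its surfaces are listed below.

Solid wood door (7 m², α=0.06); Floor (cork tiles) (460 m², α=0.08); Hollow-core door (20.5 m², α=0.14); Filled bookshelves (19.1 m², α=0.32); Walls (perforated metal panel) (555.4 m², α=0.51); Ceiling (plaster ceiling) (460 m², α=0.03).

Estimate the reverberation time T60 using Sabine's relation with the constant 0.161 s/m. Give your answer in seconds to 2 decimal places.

1.51 s

Summing Sᵢαᵢ: 0.420 + 36.800 + 2.870 + 6.112 + 283.254 + 13.800 → A = 343.256 sabins.
Volume V = 23 × 20 × 7 = 3220 m³.
Sabine: RT60 = 0.161 × 3220 / 343.256 = 1.51 s.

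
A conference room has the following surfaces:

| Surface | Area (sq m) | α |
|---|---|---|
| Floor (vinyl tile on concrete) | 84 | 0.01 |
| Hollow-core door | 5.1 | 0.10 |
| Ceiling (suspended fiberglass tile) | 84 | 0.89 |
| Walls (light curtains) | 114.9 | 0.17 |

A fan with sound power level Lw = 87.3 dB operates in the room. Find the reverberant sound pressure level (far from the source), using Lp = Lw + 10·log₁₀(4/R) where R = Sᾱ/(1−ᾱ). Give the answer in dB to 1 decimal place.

71.8 dB

Σ(Sᵢαᵢ) = 84×0.01 + 5.1×0.10 + 84×0.89 + 114.9×0.17 = 95.643; total area S = 288.0 sq m.
ᾱ = 95.643/288.0 = 0.3321; R = Sᾱ/(1−ᾱ) = 95.643/(1−0.3321) = 143.200 sq m.
Lp = Lw + 10 log₁₀(4/R) = 87.3 -15.54 = 71.8 dB.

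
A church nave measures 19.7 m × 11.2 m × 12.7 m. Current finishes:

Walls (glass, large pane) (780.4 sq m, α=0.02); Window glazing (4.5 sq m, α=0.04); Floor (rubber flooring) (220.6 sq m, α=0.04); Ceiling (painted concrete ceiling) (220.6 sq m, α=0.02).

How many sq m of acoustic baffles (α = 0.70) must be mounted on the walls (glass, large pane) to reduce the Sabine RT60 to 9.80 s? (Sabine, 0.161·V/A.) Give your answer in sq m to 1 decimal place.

25.0

Total absorption A₁ = 780.4×0.02 + 4.5×0.04 + 220.6×0.04 + 220.6×0.02
  = 15.608 + 0.180 + 8.824 + 4.412 = 29.024 sq m sabins.
V = 2802.128 m³. Target absorption A₂ = 0.161 × 2802.128 / 9.80 = 46.035 sabins.
ΔA needed = 46.035 − 29.024 = 17.011 sabins.
Net gain per sq m: Δα = 0.70 − 0.02 = 0.68.
Panel area = 17.011 / 0.68 = 25.0 sq m.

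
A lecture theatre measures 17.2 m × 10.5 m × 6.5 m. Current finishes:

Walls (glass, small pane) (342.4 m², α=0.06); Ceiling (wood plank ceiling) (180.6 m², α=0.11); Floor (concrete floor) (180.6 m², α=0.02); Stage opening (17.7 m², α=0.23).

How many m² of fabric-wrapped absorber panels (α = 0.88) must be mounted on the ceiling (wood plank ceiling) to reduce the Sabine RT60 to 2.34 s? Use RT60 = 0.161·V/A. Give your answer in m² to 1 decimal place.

Equivalent absorption area: A₁ = 342.4·0.06 + 180.6·0.11 + 180.6·0.02 + 17.7·0.23 = 48.093 m².
Required A₂ = 0.161·1173.9/2.34 = 80.768 sabins.
Absorption to add: 80.768 − 48.093 = 32.675 sabins.
Each m² of panel replacing the ceiling (wood plank ceiling) adds (0.88 − 0.11) = 0.77 sabins.
Panel area = 32.675 / 0.77 = 42.4 m².

42.4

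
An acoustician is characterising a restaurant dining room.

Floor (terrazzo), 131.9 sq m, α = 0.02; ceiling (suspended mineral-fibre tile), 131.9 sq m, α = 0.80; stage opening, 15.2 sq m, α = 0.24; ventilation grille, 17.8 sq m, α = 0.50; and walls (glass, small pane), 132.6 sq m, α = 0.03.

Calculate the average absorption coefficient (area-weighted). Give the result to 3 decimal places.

0.290

S = Σ Sᵢ = 131.9 + 131.9 + 15.2 + 17.8 + 132.6 = 429.4 sq m.
A = 131.9·0.02 + 131.9·0.80 + 15.2·0.24 + 17.8·0.50 + 132.6·0.03 = 124.684 sabins.
ᾱ = 124.684 / 429.4 = 0.290.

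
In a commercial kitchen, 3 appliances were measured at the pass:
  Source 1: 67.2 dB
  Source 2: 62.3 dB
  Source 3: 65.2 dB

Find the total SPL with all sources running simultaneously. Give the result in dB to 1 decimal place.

Sum in the linear (power) domain: Σ 10^(Lᵢ/10) = 10^(67.2/10) + 10^(62.3/10) + 10^(65.2/10) = 1.026e+07.
Back to dB: 10·log₁₀ Σ = 70.1 dB.

70.1 dB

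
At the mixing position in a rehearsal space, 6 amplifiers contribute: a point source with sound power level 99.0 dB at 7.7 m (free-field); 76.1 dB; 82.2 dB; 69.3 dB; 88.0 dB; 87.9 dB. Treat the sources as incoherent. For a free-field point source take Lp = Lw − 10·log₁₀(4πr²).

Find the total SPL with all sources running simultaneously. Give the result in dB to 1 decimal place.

Source at 7.7 m: Lp = 99.0 − 10·log₁₀(4π·7.7²) = 99.0 − 10·log₁₀(745.060) = 70.3 dB.
Sum in the linear (power) domain: Σ 10^(Lᵢ/10) = 10^(70.3/10) + 10^(76.1/10) + 10^(82.2/10) + 10^(69.3/10) + 10^(88.0/10) + 10^(87.9/10) = 1.473e+09.
L_total = 10·log₁₀(1.473e+09) = 91.7 dB.

91.7 dB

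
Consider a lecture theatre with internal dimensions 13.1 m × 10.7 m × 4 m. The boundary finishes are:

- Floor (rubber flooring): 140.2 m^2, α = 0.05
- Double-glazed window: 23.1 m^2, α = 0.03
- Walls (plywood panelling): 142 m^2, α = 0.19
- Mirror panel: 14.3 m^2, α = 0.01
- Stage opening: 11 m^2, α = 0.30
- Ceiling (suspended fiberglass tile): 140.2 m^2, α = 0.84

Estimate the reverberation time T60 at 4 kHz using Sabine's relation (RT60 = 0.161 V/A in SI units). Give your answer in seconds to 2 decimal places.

Summing Sᵢαᵢ: 7.010 + 0.693 + 26.980 + 0.143 + 3.300 + 117.768 → A = 155.894 sabins.
V = 13.1·10.7·4 = 560.68 m³.
Sabine: RT60 = 0.161 × 560.68 / 155.894 = 0.58 s.

0.58 s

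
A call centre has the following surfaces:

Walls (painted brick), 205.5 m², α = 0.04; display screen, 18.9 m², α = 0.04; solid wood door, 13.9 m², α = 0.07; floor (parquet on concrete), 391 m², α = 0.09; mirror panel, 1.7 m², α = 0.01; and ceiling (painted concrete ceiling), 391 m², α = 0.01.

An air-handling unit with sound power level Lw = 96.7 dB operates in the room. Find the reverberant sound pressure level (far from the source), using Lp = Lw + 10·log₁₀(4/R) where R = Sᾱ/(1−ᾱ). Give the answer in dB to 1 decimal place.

85.6 dB

A = 49.066 sabins; S = 1022.0 m².
ᾱ = 0.0480, so room constant R = A/(1−ᾱ) = 51.540 m².
Lp = 96.7 + 10·log₁₀(4/51.540) = 96.7 + (-11.10) = 85.6 dB.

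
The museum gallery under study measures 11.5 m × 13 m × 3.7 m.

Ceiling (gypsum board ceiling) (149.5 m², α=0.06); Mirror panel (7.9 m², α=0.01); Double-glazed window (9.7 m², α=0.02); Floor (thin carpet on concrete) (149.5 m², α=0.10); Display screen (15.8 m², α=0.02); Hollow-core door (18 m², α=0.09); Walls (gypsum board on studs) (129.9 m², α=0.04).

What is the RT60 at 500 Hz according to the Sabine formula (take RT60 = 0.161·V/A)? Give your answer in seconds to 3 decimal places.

Summing Sᵢαᵢ: 8.970 + 0.079 + 0.194 + 14.950 + 0.316 + 1.620 + 5.196 → A = 31.325 sabins.
Room volume: 553.15 m³.
T = 0.161 V/A = 0.161·553.15/31.325 = 2.843 s.

2.843 s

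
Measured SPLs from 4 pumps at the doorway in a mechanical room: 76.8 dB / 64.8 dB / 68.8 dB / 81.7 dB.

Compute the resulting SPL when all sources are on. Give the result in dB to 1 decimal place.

83.1 dB

Σ 10^(Lᵢ/10) = 2.064e+08.
L_total = 10·log₁₀(2.064e+08) = 83.1 dB.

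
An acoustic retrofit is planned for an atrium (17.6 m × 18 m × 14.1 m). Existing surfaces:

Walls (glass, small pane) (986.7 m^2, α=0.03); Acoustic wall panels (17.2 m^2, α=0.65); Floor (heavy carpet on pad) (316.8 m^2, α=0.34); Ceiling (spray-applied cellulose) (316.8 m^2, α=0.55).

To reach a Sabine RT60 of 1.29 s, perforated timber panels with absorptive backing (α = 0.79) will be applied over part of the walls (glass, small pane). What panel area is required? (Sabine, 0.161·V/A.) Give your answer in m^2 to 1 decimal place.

A₁ = Σ Sᵢαᵢ = 986.7×0.03 + 17.2×0.65 + 316.8×0.34 + 316.8×0.55 = 322.733 sabins.
V = 4466.88 m³. Target absorption A₂ = 0.161 × 4466.88 / 1.29 = 557.494 sabins.
ΔA needed = 557.494 − 322.733 = 234.761 sabins.
Each m^2 of panel replacing the walls (glass, small pane) adds (0.79 − 0.03) = 0.76 sabins.
Area = ΔA/Δα = 234.761/0.76 = 308.9 m^2.

308.9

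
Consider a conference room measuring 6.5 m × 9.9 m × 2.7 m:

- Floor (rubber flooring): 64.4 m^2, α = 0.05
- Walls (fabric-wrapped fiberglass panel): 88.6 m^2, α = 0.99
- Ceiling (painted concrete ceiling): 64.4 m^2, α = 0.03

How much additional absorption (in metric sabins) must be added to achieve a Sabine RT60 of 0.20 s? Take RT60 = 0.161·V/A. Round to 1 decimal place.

47.0 sabins

Equivalent absorption area: A₁ = 64.4·0.05 + 88.6·0.99 + 64.4·0.03 = 92.866 m^2.
Target A₂ = 0.161·173.745/0.20 = 139.865 sabins (V = 173.745 m³).
Additional absorption ΔA = 139.865 − 92.866 = 47.0 sabins.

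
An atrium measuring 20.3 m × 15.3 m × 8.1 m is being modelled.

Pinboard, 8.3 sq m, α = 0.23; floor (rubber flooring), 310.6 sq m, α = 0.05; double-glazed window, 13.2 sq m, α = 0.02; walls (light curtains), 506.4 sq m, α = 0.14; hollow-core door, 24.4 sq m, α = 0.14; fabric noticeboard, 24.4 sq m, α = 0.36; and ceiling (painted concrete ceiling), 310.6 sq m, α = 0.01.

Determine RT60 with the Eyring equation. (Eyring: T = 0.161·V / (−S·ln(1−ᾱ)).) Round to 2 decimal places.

3.73 s

Total surface area S = 8.3 + 310.6 + 13.2 + 506.4 + 24.4 + 24.4 + 310.6 = 1197.9 sq m.
Absorption A = 8.3×0.23 + 310.6×0.05 + 13.2×0.02 + 506.4×0.14 + 24.4×0.14 + 24.4×0.36 + 310.6×0.01 = 103.905 sabins.
Mean coefficient ᾱ = A/S = 0.0867.
Eyring denominator: −S ln(1−ᾱ) = 108.639.
V = 20.3 × 15.3 × 8.1 = 2515.779 m³.
T = 0.161·V/[−S·ln(1−ᾱ)] = 0.161·2515.779/108.639 = 3.73 s.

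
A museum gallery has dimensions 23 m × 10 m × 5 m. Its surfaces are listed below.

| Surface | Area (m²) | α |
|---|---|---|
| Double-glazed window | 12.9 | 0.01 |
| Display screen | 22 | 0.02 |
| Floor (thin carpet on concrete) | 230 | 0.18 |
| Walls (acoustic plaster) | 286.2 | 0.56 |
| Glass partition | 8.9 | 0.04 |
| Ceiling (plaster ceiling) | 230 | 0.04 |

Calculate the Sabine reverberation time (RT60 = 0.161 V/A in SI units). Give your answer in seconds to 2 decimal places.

0.87 sec

Equivalent absorption area: A = 12.9*0.01 + 22*0.02 + 230*0.18 + 286.2*0.56 + 8.9*0.04 + 230*0.04 = 211.797 m².
V = 23·10·5 = 1150 m³.
Sabine: RT60 = 0.161 × 1150 / 211.797 = 0.87 s.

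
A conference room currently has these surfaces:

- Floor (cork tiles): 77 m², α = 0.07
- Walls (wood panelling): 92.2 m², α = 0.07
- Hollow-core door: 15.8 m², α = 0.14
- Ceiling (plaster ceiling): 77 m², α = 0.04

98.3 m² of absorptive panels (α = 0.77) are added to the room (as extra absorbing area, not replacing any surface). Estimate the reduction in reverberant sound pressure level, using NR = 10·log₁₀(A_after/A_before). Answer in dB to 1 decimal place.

7.3 dB

A_before = Σ Sᵢαᵢ = 77×0.07 + 92.2×0.07 + 15.8×0.14 + 77×0.04 = 17.136 sabins.
Treatment contributes 98.3·0.77 = 75.691 sabins.
New total A_after = 92.827 sabins.
NR = 10·log₁₀(92.827/17.136) = 7.3 dB.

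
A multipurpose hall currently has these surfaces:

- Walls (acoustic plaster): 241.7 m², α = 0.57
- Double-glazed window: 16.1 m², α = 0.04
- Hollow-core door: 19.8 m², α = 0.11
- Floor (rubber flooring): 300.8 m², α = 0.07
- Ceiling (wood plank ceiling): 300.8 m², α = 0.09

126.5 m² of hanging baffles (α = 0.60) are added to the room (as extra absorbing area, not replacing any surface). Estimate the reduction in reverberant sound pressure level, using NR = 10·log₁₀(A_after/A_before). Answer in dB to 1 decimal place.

1.5 dB

Summing Sᵢαᵢ: 137.769 + 0.644 + 2.178 + 21.056 + 27.072 → A_before = 188.719 sabins.
Added absorption = 126.5 × 0.60 = 75.900 sabins.
New total A_after = 264.619 sabins.
Reduction = 10 log₁₀(A_after/A_before) = 10 log₁₀(1.4022) = 1.5 dB.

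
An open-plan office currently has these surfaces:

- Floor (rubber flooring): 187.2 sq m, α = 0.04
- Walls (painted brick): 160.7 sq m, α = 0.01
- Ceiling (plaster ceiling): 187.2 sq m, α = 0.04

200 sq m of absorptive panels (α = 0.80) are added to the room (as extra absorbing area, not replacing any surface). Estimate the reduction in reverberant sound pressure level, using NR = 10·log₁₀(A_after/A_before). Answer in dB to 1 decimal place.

Total absorption A_before = 187.2*0.04 + 160.7*0.01 + 187.2*0.04
  = 7.488 + 1.607 + 7.488 = 16.583 sq m sabins.
Treatment contributes 200·0.80 = 160.000 sabins.
A_after = 16.583 + 160.000 = 176.583 sabins.
Reduction = 10 log₁₀(A_after/A_before) = 10 log₁₀(10.6484) = 10.3 dB.

10.3 dB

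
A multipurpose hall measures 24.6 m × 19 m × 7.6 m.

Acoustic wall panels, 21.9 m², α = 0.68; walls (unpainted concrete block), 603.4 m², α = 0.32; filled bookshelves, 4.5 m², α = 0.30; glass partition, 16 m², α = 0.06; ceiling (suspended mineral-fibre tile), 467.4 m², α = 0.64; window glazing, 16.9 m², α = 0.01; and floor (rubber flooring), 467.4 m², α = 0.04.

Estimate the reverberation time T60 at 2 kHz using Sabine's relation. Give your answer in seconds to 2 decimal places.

1.08 s

Total absorption A = 21.9×0.68 + 603.4×0.32 + 4.5×0.30 + 16×0.06 + 467.4×0.64 + 16.9×0.01 + 467.4×0.04
  = 14.892 + 193.088 + 1.350 + 0.960 + 299.136 + 0.169 + 18.696 = 528.291 m² sabins.
V = 24.6·19·7.6 = 3552.24 m³.
T = 0.161 V/A = 0.161·3552.24/528.291 = 1.08 s.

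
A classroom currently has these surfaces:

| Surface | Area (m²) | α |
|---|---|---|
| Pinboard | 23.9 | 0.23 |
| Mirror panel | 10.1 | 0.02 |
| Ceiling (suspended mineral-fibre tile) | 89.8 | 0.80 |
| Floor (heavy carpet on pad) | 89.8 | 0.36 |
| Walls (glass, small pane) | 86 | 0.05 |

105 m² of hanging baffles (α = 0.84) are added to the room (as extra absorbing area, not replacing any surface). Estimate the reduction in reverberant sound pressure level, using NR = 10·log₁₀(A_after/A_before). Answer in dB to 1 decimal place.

2.5 dB

Summing Sᵢαᵢ: 5.497 + 0.202 + 71.840 + 32.328 + 4.300 → A_before = 114.167 sabins.
Added absorption = 105 × 0.84 = 88.200 sabins.
A_after = 114.167 + 88.200 = 202.367 sabins.
Reduction = 10 log₁₀(A_after/A_before) = 10 log₁₀(1.7726) = 2.5 dB.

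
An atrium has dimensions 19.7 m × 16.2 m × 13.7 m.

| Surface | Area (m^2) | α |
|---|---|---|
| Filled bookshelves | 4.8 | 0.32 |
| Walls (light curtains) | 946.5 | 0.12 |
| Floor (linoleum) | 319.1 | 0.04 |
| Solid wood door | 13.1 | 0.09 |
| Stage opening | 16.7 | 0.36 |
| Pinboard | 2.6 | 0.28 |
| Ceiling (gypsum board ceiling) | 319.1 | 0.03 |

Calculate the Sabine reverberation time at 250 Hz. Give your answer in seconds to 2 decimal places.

4.84 sec

Equivalent absorption area: A = 4.8*0.32 + 946.5*0.12 + 319.1*0.04 + 13.1*0.09 + 16.7*0.36 + 2.6*0.28 + 319.1*0.03 = 145.372 m^2.
Room volume: 4372.218 m³.
T = 0.161 V/A = 0.161·4372.218/145.372 = 4.84 s.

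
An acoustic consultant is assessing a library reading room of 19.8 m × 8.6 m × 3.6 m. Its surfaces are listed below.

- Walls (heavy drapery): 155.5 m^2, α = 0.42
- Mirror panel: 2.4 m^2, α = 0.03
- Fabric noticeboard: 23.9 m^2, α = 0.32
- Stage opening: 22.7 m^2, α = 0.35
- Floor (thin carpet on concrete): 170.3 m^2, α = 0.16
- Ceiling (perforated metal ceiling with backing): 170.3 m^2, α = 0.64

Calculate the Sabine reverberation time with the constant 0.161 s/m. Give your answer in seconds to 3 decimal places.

Total absorption A = 155.5×0.42 + 2.4×0.03 + 23.9×0.32 + 22.7×0.35 + 170.3×0.16 + 170.3×0.64
  = 65.310 + 0.072 + 7.648 + 7.945 + 27.248 + 108.992 = 217.215 m^2 sabins.
V = 19.8·8.6·3.6 = 613.008 m³.
Sabine: RT60 = 0.161 × 613.008 / 217.215 = 0.454 s.

0.454 s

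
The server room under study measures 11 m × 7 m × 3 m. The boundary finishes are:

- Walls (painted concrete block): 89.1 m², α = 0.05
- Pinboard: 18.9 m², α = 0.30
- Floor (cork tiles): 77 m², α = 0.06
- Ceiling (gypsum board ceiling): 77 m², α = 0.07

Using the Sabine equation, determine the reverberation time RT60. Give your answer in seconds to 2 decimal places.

A = Σ Sᵢαᵢ = 89.1*0.05 + 18.9*0.30 + 77*0.06 + 77*0.07 = 20.135 sabins.
V = 11·7·3 = 231 m³.
Sabine: RT60 = 0.161 × 231 / 20.135 = 1.85 s.

1.85 s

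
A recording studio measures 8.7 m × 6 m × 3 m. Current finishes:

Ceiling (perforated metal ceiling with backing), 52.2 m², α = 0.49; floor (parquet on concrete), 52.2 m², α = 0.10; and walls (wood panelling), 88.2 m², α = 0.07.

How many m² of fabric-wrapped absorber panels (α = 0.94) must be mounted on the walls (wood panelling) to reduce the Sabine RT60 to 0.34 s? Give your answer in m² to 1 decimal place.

42.7

Equivalent absorption area: A₁ = 52.2*0.49 + 52.2*0.10 + 88.2*0.07 = 36.972 m².
V = 156.6 m³. Target absorption A₂ = 0.161 × 156.6 / 0.34 = 74.155 sabins.
Absorption to add: 74.155 − 36.972 = 37.183 sabins.
Net gain per m²: Δα = 0.94 − 0.07 = 0.87.
Panel area = 37.183 / 0.87 = 42.7 m².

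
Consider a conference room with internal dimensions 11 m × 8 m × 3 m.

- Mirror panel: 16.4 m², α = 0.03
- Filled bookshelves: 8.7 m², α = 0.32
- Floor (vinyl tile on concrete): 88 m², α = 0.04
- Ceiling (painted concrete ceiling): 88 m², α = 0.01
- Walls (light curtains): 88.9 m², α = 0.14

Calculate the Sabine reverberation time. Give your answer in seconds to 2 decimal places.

Summing Sᵢαᵢ: 0.492 + 2.784 + 3.520 + 0.880 + 12.446 → A = 20.122 sabins.
V = 11·8·3 = 264 m³.
Sabine: RT60 = 0.161 × 264 / 20.122 = 2.11 s.

2.11 s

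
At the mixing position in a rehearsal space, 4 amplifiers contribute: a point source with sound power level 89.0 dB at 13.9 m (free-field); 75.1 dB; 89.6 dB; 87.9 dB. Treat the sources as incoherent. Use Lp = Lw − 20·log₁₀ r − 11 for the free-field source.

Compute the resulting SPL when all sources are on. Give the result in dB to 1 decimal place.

Source at 13.9 m: Lp = 89.0 − 20·log₁₀(13.9) − 11 = 55.1 dB.
Σ 10^(Lᵢ/10) = 1.561e+09.
Combined level = 10 log₁₀(1.561e+09) = 91.9 dB.

91.9 dB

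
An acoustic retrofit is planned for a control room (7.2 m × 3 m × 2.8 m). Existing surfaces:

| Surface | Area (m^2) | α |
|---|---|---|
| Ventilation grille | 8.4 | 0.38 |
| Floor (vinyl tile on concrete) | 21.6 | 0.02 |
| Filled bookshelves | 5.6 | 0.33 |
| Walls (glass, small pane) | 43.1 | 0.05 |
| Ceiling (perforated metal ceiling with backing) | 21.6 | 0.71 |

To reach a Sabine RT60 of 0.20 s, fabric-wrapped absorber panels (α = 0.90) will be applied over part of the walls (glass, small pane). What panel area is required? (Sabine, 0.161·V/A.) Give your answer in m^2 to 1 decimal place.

Equivalent absorption area: A₁ = 8.4×0.38 + 21.6×0.02 + 5.6×0.33 + 43.1×0.05 + 21.6×0.71 = 22.963 m^2.
Required A₂ = 0.161·60.48/0.20 = 48.686 sabins.
Absorption to add: 48.686 − 22.963 = 25.723 sabins.
Each m^2 of panel replacing the walls (glass, small pane) adds (0.90 − 0.05) = 0.85 sabins.
Area = ΔA/Δα = 25.723/0.85 = 30.3 m^2.

30.3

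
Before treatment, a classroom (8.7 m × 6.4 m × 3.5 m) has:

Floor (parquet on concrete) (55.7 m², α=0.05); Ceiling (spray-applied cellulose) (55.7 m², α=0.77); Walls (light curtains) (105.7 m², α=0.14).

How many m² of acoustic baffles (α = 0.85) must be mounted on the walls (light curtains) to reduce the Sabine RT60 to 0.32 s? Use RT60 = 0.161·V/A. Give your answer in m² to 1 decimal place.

Summing Sᵢαᵢ: 2.785 + 42.889 + 14.798 → A₁ = 60.472 sabins.
Required A₂ = 0.161·194.88/0.32 = 98.049 sabins.
ΔA needed = 98.049 − 60.472 = 37.577 sabins.
Net gain per m²: Δα = 0.85 − 0.14 = 0.71.
Area = ΔA/Δα = 37.577/0.71 = 52.9 m².

52.9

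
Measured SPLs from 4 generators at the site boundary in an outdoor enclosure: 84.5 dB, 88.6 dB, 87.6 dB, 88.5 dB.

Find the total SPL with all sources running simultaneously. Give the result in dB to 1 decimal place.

93.6 dB

Sum in the linear (power) domain: Σ 10^(Lᵢ/10) = 10^(84.5/10) + 10^(88.6/10) + 10^(87.6/10) + 10^(88.5/10) = 2.29e+09.
Combined level = 10 log₁₀(2.29e+09) = 93.6 dB.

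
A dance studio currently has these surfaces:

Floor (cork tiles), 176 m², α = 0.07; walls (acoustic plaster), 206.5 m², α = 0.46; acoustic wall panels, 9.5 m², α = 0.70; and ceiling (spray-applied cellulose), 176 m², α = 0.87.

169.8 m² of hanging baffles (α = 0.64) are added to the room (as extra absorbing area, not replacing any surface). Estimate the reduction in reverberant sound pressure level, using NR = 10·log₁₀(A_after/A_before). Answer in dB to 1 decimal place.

1.5 dB

Summing Sᵢαᵢ: 12.320 + 94.990 + 6.650 + 153.120 → A_before = 267.080 sabins.
Treatment contributes 169.8·0.64 = 108.672 sabins.
New total A_after = 375.752 sabins.
Reduction = 10 log₁₀(A_after/A_before) = 10 log₁₀(1.4069) = 1.5 dB.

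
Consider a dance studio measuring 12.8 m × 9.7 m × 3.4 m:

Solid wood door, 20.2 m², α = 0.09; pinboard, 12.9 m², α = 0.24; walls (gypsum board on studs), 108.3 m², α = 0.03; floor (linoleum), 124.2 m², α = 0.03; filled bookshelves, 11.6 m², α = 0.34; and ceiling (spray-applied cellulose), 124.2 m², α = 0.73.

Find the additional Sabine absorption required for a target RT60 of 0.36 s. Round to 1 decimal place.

82.3 sabins

A₁ = Σ Sᵢαᵢ = 20.2·0.09 + 12.9·0.24 + 108.3·0.03 + 124.2·0.03 + 11.6·0.34 + 124.2·0.73 = 106.499 sabins.
For T = 0.36 s, need A₂ = 0.161·V/T = 0.161·422.144/0.36 = 188.792 sabins.
Additional absorption ΔA = 188.792 − 106.499 = 82.3 sabins.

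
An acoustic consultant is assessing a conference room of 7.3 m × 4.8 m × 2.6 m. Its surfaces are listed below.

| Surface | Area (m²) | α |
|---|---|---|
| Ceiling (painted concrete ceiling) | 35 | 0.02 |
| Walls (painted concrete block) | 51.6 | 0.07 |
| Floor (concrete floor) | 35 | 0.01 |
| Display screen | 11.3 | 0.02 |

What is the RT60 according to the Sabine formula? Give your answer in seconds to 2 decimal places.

A = Σ Sᵢαᵢ = 35*0.02 + 51.6*0.07 + 35*0.01 + 11.3*0.02 = 4.888 sabins.
Room volume: 91.104 m³.
Sabine: RT60 = 0.161 × 91.104 / 4.888 = 3.00 s.

3.00 s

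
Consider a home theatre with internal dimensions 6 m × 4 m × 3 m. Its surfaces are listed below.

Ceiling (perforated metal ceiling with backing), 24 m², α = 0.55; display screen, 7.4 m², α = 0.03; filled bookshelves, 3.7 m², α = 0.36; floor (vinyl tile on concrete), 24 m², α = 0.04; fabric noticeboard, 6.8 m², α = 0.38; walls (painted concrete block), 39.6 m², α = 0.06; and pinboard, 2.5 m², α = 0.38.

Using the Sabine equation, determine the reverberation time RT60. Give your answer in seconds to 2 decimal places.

0.54 sec

Summing Sᵢαᵢ: 13.200 + 0.222 + 1.332 + 0.960 + 2.584 + 2.376 + 0.950 → A = 21.624 sabins.
V = 6·4·3 = 72 m³.
Sabine: RT60 = 0.161 × 72 / 21.624 = 0.54 s.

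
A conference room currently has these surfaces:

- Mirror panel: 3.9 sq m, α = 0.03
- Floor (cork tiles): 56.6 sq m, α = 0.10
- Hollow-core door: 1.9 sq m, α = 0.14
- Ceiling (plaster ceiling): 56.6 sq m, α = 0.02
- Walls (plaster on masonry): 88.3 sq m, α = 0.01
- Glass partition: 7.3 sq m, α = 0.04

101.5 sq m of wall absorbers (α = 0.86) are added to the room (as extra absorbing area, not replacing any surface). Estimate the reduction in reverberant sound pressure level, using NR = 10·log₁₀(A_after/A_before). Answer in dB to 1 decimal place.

Summing Sᵢαᵢ: 0.117 + 5.660 + 0.266 + 1.132 + 0.883 + 0.292 → A_before = 8.350 sabins.
Treatment contributes 101.5·0.86 = 87.290 sabins.
A_after = 8.350 + 87.290 = 95.640 sabins.
NR = 10·log₁₀(95.640/8.350) = 10.6 dB.

10.6 dB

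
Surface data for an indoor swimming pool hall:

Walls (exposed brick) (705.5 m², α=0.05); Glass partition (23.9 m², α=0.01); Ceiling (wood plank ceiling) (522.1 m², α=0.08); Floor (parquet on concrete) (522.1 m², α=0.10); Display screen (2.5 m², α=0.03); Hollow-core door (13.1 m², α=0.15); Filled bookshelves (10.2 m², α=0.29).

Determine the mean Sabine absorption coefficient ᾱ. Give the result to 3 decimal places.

S = Σ Sᵢ = 705.5 + 23.9 + 522.1 + 522.1 + 2.5 + 13.1 + 10.2 = 1799.4 m².
A = 705.5·0.05 + 23.9·0.01 + 522.1·0.08 + 522.1·0.10 + 2.5·0.03 + 13.1·0.15 + 10.2·0.29 = 134.490 sabins.
ᾱ = 134.490 / 1799.4 = 0.075.

0.075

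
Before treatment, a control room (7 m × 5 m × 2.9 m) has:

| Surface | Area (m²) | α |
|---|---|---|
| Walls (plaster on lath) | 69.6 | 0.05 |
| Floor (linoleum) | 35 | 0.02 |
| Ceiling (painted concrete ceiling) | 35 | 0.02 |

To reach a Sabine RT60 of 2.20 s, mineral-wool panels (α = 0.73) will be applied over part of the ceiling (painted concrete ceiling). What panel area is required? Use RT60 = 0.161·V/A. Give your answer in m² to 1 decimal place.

Summing Sᵢαᵢ: 3.480 + 0.700 + 0.700 → A₁ = 4.880 sabins.
Required A₂ = 0.161·101.5/2.20 = 7.428 sabins.
Absorption to add: 7.428 − 4.880 = 2.548 sabins.
Net gain per m²: Δα = 0.73 − 0.02 = 0.71.
Area = ΔA/Δα = 2.548/0.71 = 3.6 m².

3.6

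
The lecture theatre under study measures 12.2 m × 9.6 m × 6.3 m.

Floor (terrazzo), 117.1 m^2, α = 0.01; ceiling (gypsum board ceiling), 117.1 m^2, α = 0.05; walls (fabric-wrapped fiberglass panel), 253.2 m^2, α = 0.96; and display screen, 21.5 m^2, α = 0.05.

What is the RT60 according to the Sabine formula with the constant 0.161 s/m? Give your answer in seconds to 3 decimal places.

0.473 s

Summing Sᵢαᵢ: 1.171 + 5.855 + 243.072 + 1.075 → A = 251.173 sabins.
V = 12.2·9.6·6.3 = 737.856 m³.
T = 0.161 V/A = 0.161·737.856/251.173 = 0.473 s.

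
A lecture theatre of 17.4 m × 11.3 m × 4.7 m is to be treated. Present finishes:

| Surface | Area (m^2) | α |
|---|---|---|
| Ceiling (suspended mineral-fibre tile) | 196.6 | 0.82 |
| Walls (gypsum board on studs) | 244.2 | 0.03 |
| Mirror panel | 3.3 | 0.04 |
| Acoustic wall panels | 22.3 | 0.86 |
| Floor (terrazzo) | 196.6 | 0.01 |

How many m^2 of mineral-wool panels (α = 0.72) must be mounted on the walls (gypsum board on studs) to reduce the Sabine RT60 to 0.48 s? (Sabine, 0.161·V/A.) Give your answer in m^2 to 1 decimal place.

174.1

A₁ = Σ Sᵢαᵢ = 196.6*0.82 + 244.2*0.03 + 3.3*0.04 + 22.3*0.86 + 196.6*0.01 = 189.814 sabins.
Required A₂ = 0.161·924.114/0.48 = 309.963 sabins.
ΔA needed = 309.963 − 189.814 = 120.149 sabins.
Each m^2 of panel replacing the walls (gypsum board on studs) adds (0.72 − 0.03) = 0.69 sabins.
Area = ΔA/Δα = 120.149/0.69 = 174.1 m^2.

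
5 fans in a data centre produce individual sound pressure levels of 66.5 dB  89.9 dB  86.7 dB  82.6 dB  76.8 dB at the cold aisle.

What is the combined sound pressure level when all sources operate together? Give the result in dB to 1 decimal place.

92.3 dB

Σ 10^(Lᵢ/10) = 1.679e+09.
Combined level = 10 log₁₀(1.679e+09) = 92.3 dB.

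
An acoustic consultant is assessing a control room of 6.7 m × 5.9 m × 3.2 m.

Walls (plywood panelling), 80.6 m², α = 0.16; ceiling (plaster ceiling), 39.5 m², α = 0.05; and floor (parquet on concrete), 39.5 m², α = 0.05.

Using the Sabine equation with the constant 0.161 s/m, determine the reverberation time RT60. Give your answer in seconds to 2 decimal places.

A = Σ Sᵢαᵢ = 80.6×0.16 + 39.5×0.05 + 39.5×0.05 = 16.846 sabins.
V = 6.7·5.9·3.2 = 126.496 m³.
Sabine: RT60 = 0.161 × 126.496 / 16.846 = 1.21 s.

1.21 seconds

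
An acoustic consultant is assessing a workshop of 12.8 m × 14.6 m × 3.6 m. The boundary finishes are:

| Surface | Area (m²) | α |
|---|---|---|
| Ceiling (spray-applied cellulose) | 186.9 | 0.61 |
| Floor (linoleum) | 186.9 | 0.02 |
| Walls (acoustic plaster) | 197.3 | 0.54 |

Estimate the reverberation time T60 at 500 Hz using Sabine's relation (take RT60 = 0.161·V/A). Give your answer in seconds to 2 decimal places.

0.48 s

Summing Sᵢαᵢ: 114.009 + 3.738 + 106.542 → A = 224.289 sabins.
Volume V = 12.8 × 14.6 × 3.6 = 672.768 m³.
Sabine: RT60 = 0.161 × 672.768 / 224.289 = 0.48 s.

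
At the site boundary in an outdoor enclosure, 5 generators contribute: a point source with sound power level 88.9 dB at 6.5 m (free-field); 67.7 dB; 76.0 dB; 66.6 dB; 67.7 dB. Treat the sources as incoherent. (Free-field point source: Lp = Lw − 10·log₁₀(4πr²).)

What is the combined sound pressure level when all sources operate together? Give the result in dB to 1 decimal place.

77.6 dB

Source at 6.5 m: Lp = 88.9 − 10·log₁₀(4π·6.5²) = 88.9 − 10·log₁₀(530.929) = 61.6 dB.
Σ 10^(Lᵢ/10) = 5.76e+07.
Combined level = 10 log₁₀(5.76e+07) = 77.6 dB.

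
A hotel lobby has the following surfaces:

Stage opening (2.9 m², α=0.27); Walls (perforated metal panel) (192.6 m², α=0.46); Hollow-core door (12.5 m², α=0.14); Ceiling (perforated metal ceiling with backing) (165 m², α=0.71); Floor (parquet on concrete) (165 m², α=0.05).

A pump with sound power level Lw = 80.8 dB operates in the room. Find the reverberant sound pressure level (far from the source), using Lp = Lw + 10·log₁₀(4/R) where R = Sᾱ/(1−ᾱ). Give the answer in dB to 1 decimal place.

Σ(Sᵢαᵢ) = 2.9×0.27 + 192.6×0.46 + 12.5×0.14 + 165×0.71 + 165×0.05 = 216.529; total area S = 538.0 m².
ᾱ = 216.529/538.0 = 0.4025; R = Sᾱ/(1−ᾱ) = 216.529/(1−0.4025) = 362.392 m².
Lp = Lw + 10 log₁₀(4/R) = 80.8 -19.57 = 61.2 dB.

61.2 dB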